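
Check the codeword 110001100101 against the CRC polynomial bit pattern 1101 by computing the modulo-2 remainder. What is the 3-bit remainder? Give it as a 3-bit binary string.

010

Modulo-2 division of 110001100101 by 1101:
  pos 0: 1100 XOR 1101 = 0001
  pos 3: 1011 XOR 1101 = 0110
  pos 4: 1100 XOR 1101 = 0001
  pos 7: 1010 XOR 1101 = 0111
  pos 8: 1111 XOR 1101 = 0010
Remainder = 010 (nonzero — an error is detected).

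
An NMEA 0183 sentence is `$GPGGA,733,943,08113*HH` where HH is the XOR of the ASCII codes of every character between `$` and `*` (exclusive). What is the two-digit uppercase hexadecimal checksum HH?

48

XOR the ASCII codes of the payload characters:
  'G' = 0x47 → acc = 0x47
  'P' = 0x50 → acc = 0x17
  'G' = 0x47 → acc = 0x50
  'G' = 0x47 → acc = 0x17
  'A' = 0x41 → acc = 0x56
  ',' = 0x2C → acc = 0x7A
  '7' = 0x37 → acc = 0x4D
  '3' = 0x33 → acc = 0x7E
  '3' = 0x33 → acc = 0x4D
  ',' = 0x2C → acc = 0x61
  '9' = 0x39 → acc = 0x58
  '4' = 0x34 → acc = 0x6C
  '3' = 0x33 → acc = 0x5F
  ',' = 0x2C → acc = 0x73
  '0' = 0x30 → acc = 0x43
  '8' = 0x38 → acc = 0x7B
  '1' = 0x31 → acc = 0x4A
  '1' = 0x31 → acc = 0x7B
  '3' = 0x33 → acc = 0x48
Checksum = 0x48.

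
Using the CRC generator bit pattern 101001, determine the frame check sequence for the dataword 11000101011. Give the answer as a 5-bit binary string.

10111

Append 5 zeros: 1100010101100000. Divide by 101001 (XOR where the leading bit is 1):
  pos 0: 110001 XOR 101001 = 011000
  pos 1: 110000 XOR 101001 = 011001
  pos 2: 110011 XOR 101001 = 011010
  pos 3: 110100 XOR 101001 = 011101
  pos 4: 111011 XOR 101001 = 010010
  pos 5: 100101 XOR 101001 = 001100
  pos 7: 110000 XOR 101001 = 011001
  pos 8: 110010 XOR 101001 = 011011
  pos 9: 110110 XOR 101001 = 011111
  pos 10: 111110 XOR 101001 = 010111
Remainder (last 5 bits) = 10111. This is the CRC / FCS.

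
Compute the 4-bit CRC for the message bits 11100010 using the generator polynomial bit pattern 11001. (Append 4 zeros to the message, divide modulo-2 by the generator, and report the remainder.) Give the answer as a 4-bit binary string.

Append 4 zeros: 111000100000. Divide by 11001 (XOR where the leading bit is 1):
  pos 0: 11100 XOR 11001 = 00101
  pos 2: 10101 XOR 11001 = 01100
  pos 3: 11000 XOR 11001 = 00001
  pos 7: 10000 XOR 11001 = 01001
Remainder (last 4 bits) = 1001. This is the CRC / FCS.

1001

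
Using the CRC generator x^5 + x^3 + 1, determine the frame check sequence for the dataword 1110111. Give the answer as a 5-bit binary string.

Append 5 zeros: 111011100000. Divide by 101001 (XOR where the leading bit is 1):
  pos 0: 111011 XOR 101001 = 010010
  pos 1: 100101 XOR 101001 = 001100
  pos 3: 110000 XOR 101001 = 011001
  pos 4: 110010 XOR 101001 = 011011
  pos 5: 110110 XOR 101001 = 011111
  pos 6: 111110 XOR 101001 = 010111
Remainder (last 5 bits) = 10111. This is the CRC / FCS.

10111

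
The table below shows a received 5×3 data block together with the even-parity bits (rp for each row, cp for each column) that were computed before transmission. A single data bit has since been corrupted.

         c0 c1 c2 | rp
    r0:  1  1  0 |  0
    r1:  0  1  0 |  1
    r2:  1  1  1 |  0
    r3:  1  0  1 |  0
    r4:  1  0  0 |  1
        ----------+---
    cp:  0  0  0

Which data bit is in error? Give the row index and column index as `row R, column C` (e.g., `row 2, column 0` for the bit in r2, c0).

Recompute each row's even parity and compare to rp:
  r0: data parity 0, sent rp 0 → ok
  r1: data parity 1, sent rp 1 → ok
  r2: data parity 1, sent rp 0 → mismatch
  r3: data parity 0, sent rp 0 → ok
  r4: data parity 1, sent rp 1 → ok
Recompute each column's even parity and compare to cp:
  c0: data parity 0, sent cp 0 → ok
  c1: data parity 1, sent cp 0 → mismatch
  c2: data parity 0, sent cp 0 → ok
Exactly one row (r2) and one column (c1) fail → the flipped bit is at their intersection.

row 2, column 1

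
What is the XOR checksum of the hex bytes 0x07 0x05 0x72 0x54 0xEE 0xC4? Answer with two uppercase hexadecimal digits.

0E

XOR the bytes together:
  start with 0x07
  0x07 ⊕ 0x05 = 0x02
  0x02 ⊕ 0x72 = 0x70
  0x70 ⊕ 0x54 = 0x24
  0x24 ⊕ 0xEE = 0xCA
  0xCA ⊕ 0xC4 = 0x0E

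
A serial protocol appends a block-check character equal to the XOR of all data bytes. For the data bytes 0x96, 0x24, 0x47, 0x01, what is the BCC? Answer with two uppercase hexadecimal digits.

F4

XOR the bytes together:
  start with 0x96
  0x96 ⊕ 0x24 = 0xB2
  0xB2 ⊕ 0x47 = 0xF5
  0xF5 ⊕ 0x01 = 0xF4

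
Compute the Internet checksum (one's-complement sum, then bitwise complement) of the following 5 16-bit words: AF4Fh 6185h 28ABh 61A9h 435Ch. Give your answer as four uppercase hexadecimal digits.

217A

One's-complement addition (fold any carry out of bit 15 back into bit 0):
  0xAF4F + 0x6185 = 0x110D4 → wrap carry → 0x10D5
  0x10D5 + 0x28AB = 0x03980
  0x3980 + 0x61A9 = 0x09B29
  0x9B29 + 0x435C = 0x0DE85
One's-complement sum = 0xDE85.
Checksum = ~0xDE85 & 0xFFFF = 0x217A.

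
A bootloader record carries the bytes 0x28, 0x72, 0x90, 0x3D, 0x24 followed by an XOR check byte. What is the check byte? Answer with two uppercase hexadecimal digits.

D3

XOR the bytes together:
  start with 0x28
  0x28 ⊕ 0x72 = 0x5A
  0x5A ⊕ 0x90 = 0xCA
  0xCA ⊕ 0x3D = 0xF7
  0xF7 ⊕ 0x24 = 0xD3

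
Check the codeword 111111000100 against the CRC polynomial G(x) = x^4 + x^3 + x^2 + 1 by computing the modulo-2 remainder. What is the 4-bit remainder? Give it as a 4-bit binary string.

1000

Modulo-2 division of 111111000100 by 11101:
  pos 0: 11111 XOR 11101 = 00010
  pos 3: 10100 XOR 11101 = 01001
  pos 4: 10010 XOR 11101 = 01111
  pos 5: 11111 XOR 11101 = 00010
Remainder = 1000 (nonzero — an error is detected).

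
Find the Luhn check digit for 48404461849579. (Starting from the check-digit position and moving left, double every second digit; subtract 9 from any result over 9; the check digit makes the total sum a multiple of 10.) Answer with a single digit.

3

Partial digits right→left: 9 7 5 9 4 8 1 6 4 4 0 4 8 4
Double every second digit counting from the check-digit position (so the 1st, 3rd, 5th, ... of the partial from the right).
  doubled (with −9 where >9): 9 1 8 2 8 0 7 → sum 35
  kept as-is: 7 9 8 6 4 4 4 → sum 42
Total = 35 + 42 = 77.
Check digit = (10 − (77 mod 10)) mod 10 = 3.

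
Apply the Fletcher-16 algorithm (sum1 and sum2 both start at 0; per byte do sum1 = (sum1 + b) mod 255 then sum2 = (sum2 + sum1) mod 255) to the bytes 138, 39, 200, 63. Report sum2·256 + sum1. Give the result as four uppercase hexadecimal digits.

70B9

Running sums (mod 255):
  after byte 0 (138): sum1=138, sum2=138
  after byte 1 (39): sum1=177, sum2=60
  after byte 2 (200): sum1=122, sum2=182
  after byte 3 (63): sum1=185, sum2=112
Checksum = sum2·256 + sum1 = 112·256 + 185 = 28857 = 0x70B9.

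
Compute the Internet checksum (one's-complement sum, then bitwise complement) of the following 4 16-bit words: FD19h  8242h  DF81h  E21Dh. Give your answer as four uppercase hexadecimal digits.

BF03

One's-complement addition (fold any carry out of bit 15 back into bit 0):
  0xFD19 + 0x8242 = 0x17F5B → wrap carry → 0x7F5C
  0x7F5C + 0xDF81 = 0x15EDD → wrap carry → 0x5EDE
  0x5EDE + 0xE21D = 0x140FB → wrap carry → 0x40FC
One's-complement sum = 0x40FC.
Checksum = ~0x40FC & 0xFFFF = 0xBF03.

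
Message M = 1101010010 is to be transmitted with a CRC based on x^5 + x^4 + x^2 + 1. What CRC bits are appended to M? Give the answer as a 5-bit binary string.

Append 5 zeros: 110101001000000. Divide by 110101 (XOR where the leading bit is 1):
  pos 0: 110101 XOR 110101 = 000000
  pos 8: 100000 XOR 110101 = 010101
  pos 9: 101010 XOR 110101 = 011111
Remainder (last 5 bits) = 11111. This is the CRC / FCS.

11111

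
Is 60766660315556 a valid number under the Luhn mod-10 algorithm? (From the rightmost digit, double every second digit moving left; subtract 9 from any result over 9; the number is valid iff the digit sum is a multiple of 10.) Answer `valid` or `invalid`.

invalid

From the right, keep odd positions and double even positions (subtract 9 from any doubled value over 9):
  doubled (positions 2,4,...): 1 1 6 3 3 5 3 → sum 22
  kept (positions 1,3,...): 6 5 1 0 6 6 0 → sum 24
Total = 46.
46 mod 10 = 6, so the number is invalid.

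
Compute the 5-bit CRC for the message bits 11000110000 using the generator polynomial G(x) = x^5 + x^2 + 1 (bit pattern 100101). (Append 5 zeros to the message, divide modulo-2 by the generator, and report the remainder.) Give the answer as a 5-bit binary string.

01001

Append 5 zeros: 1100011000000000. Divide by 100101 (XOR where the leading bit is 1):
  pos 0: 110001 XOR 100101 = 010100
  pos 1: 101001 XOR 100101 = 001100
  pos 3: 110000 XOR 100101 = 010101
  pos 4: 101010 XOR 100101 = 001111
  pos 6: 111100 XOR 100101 = 011001
  pos 7: 110010 XOR 100101 = 010111
  pos 8: 101110 XOR 100101 = 001011
  pos 10: 101100 XOR 100101 = 001001
Remainder (last 5 bits) = 01001. This is the CRC / FCS.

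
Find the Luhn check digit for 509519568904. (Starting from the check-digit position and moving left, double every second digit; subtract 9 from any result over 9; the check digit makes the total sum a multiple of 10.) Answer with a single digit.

2

Partial digits right→left: 4 0 9 8 6 5 9 1 5 9 0 5
Double every second digit counting from the check-digit position (so the 1st, 3rd, 5th, ... of the partial from the right).
  doubled (with −9 where >9): 8 9 3 9 1 0 → sum 30
  kept as-is: 0 8 5 1 9 5 → sum 28
Total = 30 + 28 = 58.
Check digit = (10 − (58 mod 10)) mod 10 = 2.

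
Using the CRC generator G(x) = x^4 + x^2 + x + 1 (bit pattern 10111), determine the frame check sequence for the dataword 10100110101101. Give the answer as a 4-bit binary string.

Append 4 zeros: 101001101011010000. Divide by 10111 (XOR where the leading bit is 1):
  pos 0: 10100 XOR 10111 = 00011
  pos 3: 11110 XOR 10111 = 01001
  pos 4: 10011 XOR 10111 = 00100
  pos 6: 10001 XOR 10111 = 00110
  pos 8: 11010 XOR 10111 = 01101
  pos 9: 11011 XOR 10111 = 01100
  pos 10: 11000 XOR 10111 = 01111
  pos 11: 11110 XOR 10111 = 01001
  pos 12: 10010 XOR 10111 = 00101
Remainder (last 4 bits) = 1010. This is the CRC / FCS.

1010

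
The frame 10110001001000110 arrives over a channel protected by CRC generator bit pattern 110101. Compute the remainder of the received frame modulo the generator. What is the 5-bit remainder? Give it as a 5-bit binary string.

Modulo-2 division of 10110001001000110 by 110101:
  pos 0: 101100 XOR 110101 = 011001
  pos 1: 110010 XOR 110101 = 000111
  pos 4: 111100 XOR 110101 = 001001
  pos 6: 100110 XOR 110101 = 010011
  pos 7: 100110 XOR 110101 = 010011
  pos 8: 100110 XOR 110101 = 010011
  pos 9: 100111 XOR 110101 = 010010
  pos 10: 100101 XOR 110101 = 010000
  pos 11: 100000 XOR 110101 = 010101
Remainder = 10101 (nonzero — an error is detected).

10101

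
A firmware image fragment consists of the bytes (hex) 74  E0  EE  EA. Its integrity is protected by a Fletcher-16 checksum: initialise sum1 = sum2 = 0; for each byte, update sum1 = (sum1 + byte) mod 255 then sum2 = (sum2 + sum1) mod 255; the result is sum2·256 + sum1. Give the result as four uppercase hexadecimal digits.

Running sums (mod 255):
  after byte 0 (74): sum1=116, sum2=116
  after byte 1 (E0): sum1=85, sum2=201
  after byte 2 (EE): sum1=68, sum2=14
  after byte 3 (EA): sum1=47, sum2=61
Checksum = sum2·256 + sum1 = 61·256 + 47 = 15663 = 0x3D2F.

3D2F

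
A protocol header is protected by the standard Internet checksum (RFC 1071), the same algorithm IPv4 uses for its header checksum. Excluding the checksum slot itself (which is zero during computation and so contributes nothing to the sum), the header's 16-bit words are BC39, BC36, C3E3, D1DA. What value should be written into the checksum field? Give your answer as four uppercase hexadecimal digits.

F1D0

One's-complement addition (fold any carry out of bit 15 back into bit 0):
  0xBC39 + 0xBC36 = 0x1786F → wrap carry → 0x7870
  0x7870 + 0xC3E3 = 0x13C53 → wrap carry → 0x3C54
  0x3C54 + 0xD1DA = 0x10E2E → wrap carry → 0x0E2F
One's-complement sum = 0x0E2F.
Checksum = ~0x0E2F & 0xFFFF = 0xF1D0.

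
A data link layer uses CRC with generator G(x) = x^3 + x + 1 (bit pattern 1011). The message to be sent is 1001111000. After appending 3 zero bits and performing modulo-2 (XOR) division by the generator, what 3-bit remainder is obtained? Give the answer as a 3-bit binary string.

101

Append 3 zeros: 1001111000000. Divide by 1011 (XOR where the leading bit is 1):
  pos 0: 1001 XOR 1011 = 0010
  pos 2: 1011 XOR 1011 = 0000
  pos 6: 1000 XOR 1011 = 0011
  pos 8: 1100 XOR 1011 = 0111
  pos 9: 1110 XOR 1011 = 0101
Remainder (last 3 bits) = 101. This is the CRC / FCS.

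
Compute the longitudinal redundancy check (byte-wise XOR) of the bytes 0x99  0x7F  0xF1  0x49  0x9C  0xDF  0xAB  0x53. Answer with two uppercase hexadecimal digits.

XOR the bytes together:
  start with 0x99
  0x99 ⊕ 0x7F = 0xE6
  0xE6 ⊕ 0xF1 = 0x17
  0x17 ⊕ 0x49 = 0x5E
  0x5E ⊕ 0x9C = 0xC2
  0xC2 ⊕ 0xDF = 0x1D
  0x1D ⊕ 0xAB = 0xB6
  0xB6 ⊕ 0x53 = 0xE5

E5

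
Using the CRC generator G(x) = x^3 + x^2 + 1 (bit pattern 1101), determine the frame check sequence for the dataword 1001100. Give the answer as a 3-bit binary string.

Append 3 zeros: 1001100000. Divide by 1101 (XOR where the leading bit is 1):
  pos 0: 1001 XOR 1101 = 0100
  pos 1: 1001 XOR 1101 = 0100
  pos 2: 1000 XOR 1101 = 0101
  pos 3: 1010 XOR 1101 = 0111
  pos 4: 1110 XOR 1101 = 0011
  pos 6: 1100 XOR 1101 = 0001
Remainder (last 3 bits) = 001. This is the CRC / FCS.

001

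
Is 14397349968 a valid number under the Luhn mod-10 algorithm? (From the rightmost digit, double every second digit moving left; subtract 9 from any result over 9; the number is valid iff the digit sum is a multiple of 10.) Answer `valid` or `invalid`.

invalid

From the right, keep odd positions and double even positions (subtract 9 from any doubled value over 9):
  doubled (positions 2,4,...): 3 9 6 9 8 → sum 35
  kept (positions 1,3,...): 8 9 4 7 3 1 → sum 32
Total = 67.
67 mod 10 = 7, so the number is invalid.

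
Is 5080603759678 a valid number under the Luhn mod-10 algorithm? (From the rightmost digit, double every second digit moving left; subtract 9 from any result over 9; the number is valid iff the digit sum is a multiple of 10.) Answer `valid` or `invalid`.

From the right, keep odd positions and double even positions (subtract 9 from any doubled value over 9):
  doubled (positions 2,4,...): 5 9 5 0 0 0 → sum 19
  kept (positions 1,3,...): 8 6 5 3 6 8 5 → sum 41
Total = 60.
60 mod 10 = 0, so the number is valid.

valid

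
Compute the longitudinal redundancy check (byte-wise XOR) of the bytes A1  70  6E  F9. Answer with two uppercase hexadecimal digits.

46

XOR the bytes together:
  start with 0xA1
  0xA1 ⊕ 0x70 = 0xD1
  0xD1 ⊕ 0x6E = 0xBF
  0xBF ⊕ 0xF9 = 0x46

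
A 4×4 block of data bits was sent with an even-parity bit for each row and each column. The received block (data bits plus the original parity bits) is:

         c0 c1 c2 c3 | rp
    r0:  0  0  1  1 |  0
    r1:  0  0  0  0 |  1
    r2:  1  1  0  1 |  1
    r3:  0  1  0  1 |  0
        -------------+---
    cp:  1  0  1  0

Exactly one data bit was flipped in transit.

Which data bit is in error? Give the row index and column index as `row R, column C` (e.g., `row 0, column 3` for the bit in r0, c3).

Recompute each row's even parity and compare to rp:
  r0: data parity 0, sent rp 0 → ok
  r1: data parity 0, sent rp 1 → mismatch
  r2: data parity 1, sent rp 1 → ok
  r3: data parity 0, sent rp 0 → ok
Recompute each column's even parity and compare to cp:
  c0: data parity 1, sent cp 1 → ok
  c1: data parity 0, sent cp 0 → ok
  c2: data parity 1, sent cp 1 → ok
  c3: data parity 1, sent cp 0 → mismatch
Exactly one row (r1) and one column (c3) fail → the flipped bit is at their intersection.

row 1, column 3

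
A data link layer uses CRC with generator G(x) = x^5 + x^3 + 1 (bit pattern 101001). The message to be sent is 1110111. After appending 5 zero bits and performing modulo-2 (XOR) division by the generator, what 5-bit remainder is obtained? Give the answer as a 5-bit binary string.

Append 5 zeros: 111011100000. Divide by 101001 (XOR where the leading bit is 1):
  pos 0: 111011 XOR 101001 = 010010
  pos 1: 100101 XOR 101001 = 001100
  pos 3: 110000 XOR 101001 = 011001
  pos 4: 110010 XOR 101001 = 011011
  pos 5: 110110 XOR 101001 = 011111
  pos 6: 111110 XOR 101001 = 010111
Remainder (last 5 bits) = 10111. This is the CRC / FCS.

10111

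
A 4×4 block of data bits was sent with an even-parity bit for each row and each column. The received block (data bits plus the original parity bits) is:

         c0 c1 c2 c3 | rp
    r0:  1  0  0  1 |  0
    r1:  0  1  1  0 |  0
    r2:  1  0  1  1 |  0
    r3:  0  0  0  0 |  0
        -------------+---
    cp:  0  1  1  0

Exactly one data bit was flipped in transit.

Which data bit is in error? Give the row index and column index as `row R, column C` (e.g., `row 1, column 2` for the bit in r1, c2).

Recompute each row's even parity and compare to rp:
  r0: data parity 0, sent rp 0 → ok
  r1: data parity 0, sent rp 0 → ok
  r2: data parity 1, sent rp 0 → mismatch
  r3: data parity 0, sent rp 0 → ok
Recompute each column's even parity and compare to cp:
  c0: data parity 0, sent cp 0 → ok
  c1: data parity 1, sent cp 1 → ok
  c2: data parity 0, sent cp 1 → mismatch
  c3: data parity 0, sent cp 0 → ok
Exactly one row (r2) and one column (c2) fail → the flipped bit is at their intersection.

row 2, column 2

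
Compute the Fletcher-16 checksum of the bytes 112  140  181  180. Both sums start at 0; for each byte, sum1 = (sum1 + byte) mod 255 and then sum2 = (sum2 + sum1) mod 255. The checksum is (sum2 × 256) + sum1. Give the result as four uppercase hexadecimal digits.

Running sums (mod 255):
  after byte 0 (112): sum1=112, sum2=112
  after byte 1 (140): sum1=252, sum2=109
  after byte 2 (181): sum1=178, sum2=32
  after byte 3 (180): sum1=103, sum2=135
Checksum = sum2·256 + sum1 = 135·256 + 103 = 34663 = 0x8767.

8767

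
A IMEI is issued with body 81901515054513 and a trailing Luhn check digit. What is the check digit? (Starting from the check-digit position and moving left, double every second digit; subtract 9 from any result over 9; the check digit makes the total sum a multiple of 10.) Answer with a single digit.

Partial digits right→left: 3 1 5 4 5 0 5 1 5 1 0 9 1 8
Double every second digit counting from the check-digit position (so the 1st, 3rd, 5th, ... of the partial from the right).
  doubled (with −9 where >9): 6 1 1 1 1 0 2 → sum 12
  kept as-is: 1 4 0 1 1 9 8 → sum 24
Total = 12 + 24 = 36.
Check digit = (10 − (36 mod 10)) mod 10 = 4.

4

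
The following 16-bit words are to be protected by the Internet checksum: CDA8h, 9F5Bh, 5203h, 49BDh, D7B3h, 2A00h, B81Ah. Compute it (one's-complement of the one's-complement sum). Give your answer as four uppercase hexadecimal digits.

3D6C

One's-complement addition (fold any carry out of bit 15 back into bit 0):
  0xCDA8 + 0x9F5B = 0x16D03 → wrap carry → 0x6D04
  0x6D04 + 0x5203 = 0x0BF07
  0xBF07 + 0x49BD = 0x108C4 → wrap carry → 0x08C5
  0x08C5 + 0xD7B3 = 0x0E078
  0xE078 + 0x2A00 = 0x10A78 → wrap carry → 0x0A79
  0x0A79 + 0xB81A = 0x0C293
One's-complement sum = 0xC293.
Checksum = ~0xC293 & 0xFFFF = 0x3D6C.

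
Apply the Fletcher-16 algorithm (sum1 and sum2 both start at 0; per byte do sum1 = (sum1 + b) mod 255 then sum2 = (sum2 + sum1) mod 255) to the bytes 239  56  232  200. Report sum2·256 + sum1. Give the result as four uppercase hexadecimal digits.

03D9

Running sums (mod 255):
  after byte 0 (239): sum1=239, sum2=239
  after byte 1 (56): sum1=40, sum2=24
  after byte 2 (232): sum1=17, sum2=41
  after byte 3 (200): sum1=217, sum2=3
Checksum = sum2·256 + sum1 = 3·256 + 217 = 985 = 0x03D9.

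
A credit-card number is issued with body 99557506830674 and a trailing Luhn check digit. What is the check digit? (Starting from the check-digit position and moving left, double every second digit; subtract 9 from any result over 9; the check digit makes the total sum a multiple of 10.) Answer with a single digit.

Partial digits right→left: 4 7 6 0 3 8 6 0 5 7 5 5 9 9
Double every second digit counting from the check-digit position (so the 1st, 3rd, 5th, ... of the partial from the right).
  doubled (with −9 where >9): 8 3 6 3 1 1 9 → sum 31
  kept as-is: 7 0 8 0 7 5 9 → sum 36
Total = 31 + 36 = 67.
Check digit = (10 − (67 mod 10)) mod 10 = 3.

3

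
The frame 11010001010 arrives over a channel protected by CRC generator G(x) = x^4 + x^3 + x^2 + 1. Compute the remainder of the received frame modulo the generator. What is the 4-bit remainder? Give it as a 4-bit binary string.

Modulo-2 division of 11010001010 by 11101:
  pos 0: 11010 XOR 11101 = 00111
  pos 2: 11100 XOR 11101 = 00001
  pos 6: 11010 XOR 11101 = 00111
Remainder = 0111 (nonzero — an error is detected).

0111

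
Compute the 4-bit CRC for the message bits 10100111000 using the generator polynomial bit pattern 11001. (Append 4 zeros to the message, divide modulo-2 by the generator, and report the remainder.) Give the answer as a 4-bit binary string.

0011

Append 4 zeros: 101001110000000. Divide by 11001 (XOR where the leading bit is 1):
  pos 0: 10100 XOR 11001 = 01101
  pos 1: 11011 XOR 11001 = 00010
  pos 4: 10110 XOR 11001 = 01111
  pos 5: 11110 XOR 11001 = 00111
  pos 7: 11100 XOR 11001 = 00101
  pos 9: 10100 XOR 11001 = 01101
  pos 10: 11010 XOR 11001 = 00011
Remainder (last 4 bits) = 0011. This is the CRC / FCS.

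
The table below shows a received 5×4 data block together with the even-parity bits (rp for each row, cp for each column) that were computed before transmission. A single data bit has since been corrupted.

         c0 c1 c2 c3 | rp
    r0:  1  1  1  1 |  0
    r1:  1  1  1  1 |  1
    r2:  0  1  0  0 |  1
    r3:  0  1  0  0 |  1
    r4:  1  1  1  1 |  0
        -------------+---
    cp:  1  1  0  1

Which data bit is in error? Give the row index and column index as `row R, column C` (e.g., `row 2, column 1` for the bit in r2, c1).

Recompute each row's even parity and compare to rp:
  r0: data parity 0, sent rp 0 → ok
  r1: data parity 0, sent rp 1 → mismatch
  r2: data parity 1, sent rp 1 → ok
  r3: data parity 1, sent rp 1 → ok
  r4: data parity 0, sent rp 0 → ok
Recompute each column's even parity and compare to cp:
  c0: data parity 1, sent cp 1 → ok
  c1: data parity 1, sent cp 1 → ok
  c2: data parity 1, sent cp 0 → mismatch
  c3: data parity 1, sent cp 1 → ok
Exactly one row (r1) and one column (c2) fail → the flipped bit is at their intersection.

row 1, column 2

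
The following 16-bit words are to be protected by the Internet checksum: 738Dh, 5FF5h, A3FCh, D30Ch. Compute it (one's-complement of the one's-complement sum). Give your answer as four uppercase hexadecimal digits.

One's-complement addition (fold any carry out of bit 15 back into bit 0):
  0x738D + 0x5FF5 = 0x0D382
  0xD382 + 0xA3FC = 0x1777E → wrap carry → 0x777F
  0x777F + 0xD30C = 0x14A8B → wrap carry → 0x4A8C
One's-complement sum = 0x4A8C.
Checksum = ~0x4A8C & 0xFFFF = 0xB573.

B573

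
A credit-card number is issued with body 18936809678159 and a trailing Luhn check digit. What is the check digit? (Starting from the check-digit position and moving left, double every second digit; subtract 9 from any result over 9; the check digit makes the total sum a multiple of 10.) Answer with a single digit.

Partial digits right→left: 9 5 1 8 7 6 9 0 8 6 3 9 8 1
Double every second digit counting from the check-digit position (so the 1st, 3rd, 5th, ... of the partial from the right).
  doubled (with −9 where >9): 9 2 5 9 7 6 7 → sum 45
  kept as-is: 5 8 6 0 6 9 1 → sum 35
Total = 45 + 35 = 80.
Check digit = (10 − (80 mod 10)) mod 10 = 0.

0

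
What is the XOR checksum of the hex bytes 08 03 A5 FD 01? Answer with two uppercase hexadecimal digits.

XOR the bytes together:
  start with 0x08
  0x08 ⊕ 0x03 = 0x0B
  0x0B ⊕ 0xA5 = 0xAE
  0xAE ⊕ 0xFD = 0x53
  0x53 ⊕ 0x01 = 0x52

52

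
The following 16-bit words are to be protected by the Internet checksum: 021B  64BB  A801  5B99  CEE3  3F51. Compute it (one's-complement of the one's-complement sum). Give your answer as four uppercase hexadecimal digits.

8759

One's-complement addition (fold any carry out of bit 15 back into bit 0):
  0x021B + 0x64BB = 0x066D6
  0x66D6 + 0xA801 = 0x10ED7 → wrap carry → 0x0ED8
  0x0ED8 + 0x5B99 = 0x06A71
  0x6A71 + 0xCEE3 = 0x13954 → wrap carry → 0x3955
  0x3955 + 0x3F51 = 0x078A6
One's-complement sum = 0x78A6.
Checksum = ~0x78A6 & 0xFFFF = 0x8759.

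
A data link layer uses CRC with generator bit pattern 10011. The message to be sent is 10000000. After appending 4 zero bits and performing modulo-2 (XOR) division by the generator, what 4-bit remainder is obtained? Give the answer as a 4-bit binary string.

1110

Append 4 zeros: 100000000000. Divide by 10011 (XOR where the leading bit is 1):
  pos 0: 10000 XOR 10011 = 00011
  pos 3: 11000 XOR 10011 = 01011
  pos 4: 10110 XOR 10011 = 00101
  pos 6: 10100 XOR 10011 = 00111
Remainder (last 4 bits) = 1110. This is the CRC / FCS.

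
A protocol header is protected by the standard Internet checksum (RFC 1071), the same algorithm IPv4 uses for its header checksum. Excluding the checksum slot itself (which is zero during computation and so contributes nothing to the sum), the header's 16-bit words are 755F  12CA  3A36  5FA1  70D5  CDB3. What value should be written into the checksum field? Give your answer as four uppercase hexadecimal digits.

9F75

One's-complement addition (fold any carry out of bit 15 back into bit 0):
  0x755F + 0x12CA = 0x08829
  0x8829 + 0x3A36 = 0x0C25F
  0xC25F + 0x5FA1 = 0x12200 → wrap carry → 0x2201
  0x2201 + 0x70D5 = 0x092D6
  0x92D6 + 0xCDB3 = 0x16089 → wrap carry → 0x608A
One's-complement sum = 0x608A.
Checksum = ~0x608A & 0xFFFF = 0x9F75.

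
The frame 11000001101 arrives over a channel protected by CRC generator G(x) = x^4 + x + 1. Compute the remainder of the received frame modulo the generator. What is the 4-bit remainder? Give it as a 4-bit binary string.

0000

Modulo-2 division of 11000001101 by 10011:
  pos 0: 11000 XOR 10011 = 01011
  pos 1: 10110 XOR 10011 = 00101
  pos 3: 10101 XOR 10011 = 00110
  pos 5: 11010 XOR 10011 = 01001
  pos 6: 10011 XOR 10011 = 00000
Remainder = 0000 (zero — the frame passes the CRC check).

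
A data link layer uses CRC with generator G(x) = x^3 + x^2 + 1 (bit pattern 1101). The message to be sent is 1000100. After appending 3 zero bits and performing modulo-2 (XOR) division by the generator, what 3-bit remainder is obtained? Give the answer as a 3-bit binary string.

Append 3 zeros: 1000100000. Divide by 1101 (XOR where the leading bit is 1):
  pos 0: 1000 XOR 1101 = 0101
  pos 1: 1011 XOR 1101 = 0110
  pos 2: 1100 XOR 1101 = 0001
  pos 5: 1000 XOR 1101 = 0101
  pos 6: 1010 XOR 1101 = 0111
Remainder (last 3 bits) = 111. This is the CRC / FCS.

111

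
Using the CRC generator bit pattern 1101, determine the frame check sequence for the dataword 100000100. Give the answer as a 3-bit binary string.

Append 3 zeros: 100000100000. Divide by 1101 (XOR where the leading bit is 1):
  pos 0: 1000 XOR 1101 = 0101
  pos 1: 1010 XOR 1101 = 0111
  pos 2: 1110 XOR 1101 = 0011
  pos 4: 1110 XOR 1101 = 0011
  pos 6: 1100 XOR 1101 = 0001
Remainder (last 3 bits) = 100. This is the CRC / FCS.

100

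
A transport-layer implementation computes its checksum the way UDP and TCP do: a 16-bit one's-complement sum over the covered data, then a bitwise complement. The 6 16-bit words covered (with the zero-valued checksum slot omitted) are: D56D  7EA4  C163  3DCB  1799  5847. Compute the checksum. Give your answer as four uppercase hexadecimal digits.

3CDE

One's-complement addition (fold any carry out of bit 15 back into bit 0):
  0xD56D + 0x7EA4 = 0x15411 → wrap carry → 0x5412
  0x5412 + 0xC163 = 0x11575 → wrap carry → 0x1576
  0x1576 + 0x3DCB = 0x05341
  0x5341 + 0x1799 = 0x06ADA
  0x6ADA + 0x5847 = 0x0C321
One's-complement sum = 0xC321.
Checksum = ~0xC321 & 0xFFFF = 0x3CDE.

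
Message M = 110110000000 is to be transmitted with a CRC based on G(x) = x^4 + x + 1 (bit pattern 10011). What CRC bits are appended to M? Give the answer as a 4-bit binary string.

Append 4 zeros: 1101100000000000. Divide by 10011 (XOR where the leading bit is 1):
  pos 0: 11011 XOR 10011 = 01000
  pos 1: 10000 XOR 10011 = 00011
  pos 4: 11000 XOR 10011 = 01011
  pos 5: 10110 XOR 10011 = 00101
  pos 7: 10100 XOR 10011 = 00111
  pos 9: 11100 XOR 10011 = 01111
  pos 10: 11110 XOR 10011 = 01101
  pos 11: 11010 XOR 10011 = 01001
Remainder (last 4 bits) = 1001. This is the CRC / FCS.

1001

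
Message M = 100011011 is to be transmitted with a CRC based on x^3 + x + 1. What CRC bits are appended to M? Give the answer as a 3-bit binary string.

Append 3 zeros: 100011011000. Divide by 1011 (XOR where the leading bit is 1):
  pos 0: 1000 XOR 1011 = 0011
  pos 2: 1111 XOR 1011 = 0100
  pos 3: 1000 XOR 1011 = 0011
  pos 5: 1111 XOR 1011 = 0100
  pos 6: 1000 XOR 1011 = 0011
  pos 8: 1100 XOR 1011 = 0111
Remainder (last 3 bits) = 111. This is the CRC / FCS.

111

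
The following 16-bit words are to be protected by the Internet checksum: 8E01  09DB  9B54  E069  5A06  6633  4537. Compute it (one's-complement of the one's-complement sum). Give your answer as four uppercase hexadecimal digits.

One's-complement addition (fold any carry out of bit 15 back into bit 0):
  0x8E01 + 0x09DB = 0x097DC
  0x97DC + 0x9B54 = 0x13330 → wrap carry → 0x3331
  0x3331 + 0xE069 = 0x1139A → wrap carry → 0x139B
  0x139B + 0x5A06 = 0x06DA1
  0x6DA1 + 0x6633 = 0x0D3D4
  0xD3D4 + 0x4537 = 0x1190B → wrap carry → 0x190C
One's-complement sum = 0x190C.
Checksum = ~0x190C & 0xFFFF = 0xE6F3.

E6F3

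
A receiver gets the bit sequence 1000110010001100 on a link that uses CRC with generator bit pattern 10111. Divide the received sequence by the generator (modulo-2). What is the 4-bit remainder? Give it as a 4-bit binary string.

Modulo-2 division of 1000110010001100 by 10111:
  pos 0: 10001 XOR 10111 = 00110
  pos 2: 11010 XOR 10111 = 01101
  pos 3: 11010 XOR 10111 = 01101
  pos 4: 11011 XOR 10111 = 01100
  pos 5: 11000 XOR 10111 = 01111
  pos 6: 11110 XOR 10111 = 01001
  pos 7: 10010 XOR 10111 = 00101
  pos 9: 10111 XOR 10111 = 00000
Remainder = 0000 (zero — the frame passes the CRC check).

0000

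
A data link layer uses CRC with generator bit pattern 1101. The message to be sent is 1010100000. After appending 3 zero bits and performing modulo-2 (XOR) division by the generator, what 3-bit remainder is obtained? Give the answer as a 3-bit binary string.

Append 3 zeros: 1010100000000. Divide by 1101 (XOR where the leading bit is 1):
  pos 0: 1010 XOR 1101 = 0111
  pos 1: 1111 XOR 1101 = 0010
  pos 3: 1000 XOR 1101 = 0101
  pos 4: 1010 XOR 1101 = 0111
  pos 5: 1110 XOR 1101 = 0011
  pos 7: 1100 XOR 1101 = 0001
Remainder (last 3 bits) = 100. This is the CRC / FCS.

100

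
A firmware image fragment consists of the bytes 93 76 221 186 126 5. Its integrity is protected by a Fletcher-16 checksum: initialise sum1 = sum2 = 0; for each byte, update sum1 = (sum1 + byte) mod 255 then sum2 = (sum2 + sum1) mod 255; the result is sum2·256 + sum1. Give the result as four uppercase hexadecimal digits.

Running sums (mod 255):
  after byte 0 (93): sum1=93, sum2=93
  after byte 1 (76): sum1=169, sum2=7
  after byte 2 (221): sum1=135, sum2=142
  after byte 3 (186): sum1=66, sum2=208
  after byte 4 (126): sum1=192, sum2=145
  after byte 5 (5): sum1=197, sum2=87
Checksum = sum2·256 + sum1 = 87·256 + 197 = 22469 = 0x57C5.

57C5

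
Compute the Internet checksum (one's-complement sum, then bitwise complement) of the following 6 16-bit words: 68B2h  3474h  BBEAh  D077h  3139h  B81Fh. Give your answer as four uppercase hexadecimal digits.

ED1D

One's-complement addition (fold any carry out of bit 15 back into bit 0):
  0x68B2 + 0x3474 = 0x09D26
  0x9D26 + 0xBBEA = 0x15910 → wrap carry → 0x5911
  0x5911 + 0xD077 = 0x12988 → wrap carry → 0x2989
  0x2989 + 0x3139 = 0x05AC2
  0x5AC2 + 0xB81F = 0x112E1 → wrap carry → 0x12E2
One's-complement sum = 0x12E2.
Checksum = ~0x12E2 & 0xFFFF = 0xED1D.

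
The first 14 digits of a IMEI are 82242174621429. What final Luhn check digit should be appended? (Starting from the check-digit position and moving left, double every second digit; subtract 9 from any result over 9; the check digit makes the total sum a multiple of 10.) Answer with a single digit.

Partial digits right→left: 9 2 4 1 2 6 4 7 1 2 4 2 2 8
Double every second digit counting from the check-digit position (so the 1st, 3rd, 5th, ... of the partial from the right).
  doubled (with −9 where >9): 9 8 4 8 2 8 4 → sum 43
  kept as-is: 2 1 6 7 2 2 8 → sum 28
Total = 43 + 28 = 71.
Check digit = (10 − (71 mod 10)) mod 10 = 9.

9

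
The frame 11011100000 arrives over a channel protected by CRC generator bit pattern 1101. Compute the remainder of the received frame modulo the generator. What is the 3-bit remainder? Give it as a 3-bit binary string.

Modulo-2 division of 11011100000 by 1101:
  pos 0: 1101 XOR 1101 = 0000
  pos 4: 1100 XOR 1101 = 0001
  pos 7: 1000 XOR 1101 = 0101
Remainder = 101 (nonzero — an error is detected).

101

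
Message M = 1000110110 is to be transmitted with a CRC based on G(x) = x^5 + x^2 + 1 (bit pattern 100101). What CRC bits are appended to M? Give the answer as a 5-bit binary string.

Append 5 zeros: 100011011000000. Divide by 100101 (XOR where the leading bit is 1):
  pos 0: 100011 XOR 100101 = 000110
  pos 3: 110011 XOR 100101 = 010110
  pos 4: 101100 XOR 100101 = 001001
  pos 6: 100100 XOR 100101 = 000001
Remainder (last 5 bits) = 01000. This is the CRC / FCS.

01000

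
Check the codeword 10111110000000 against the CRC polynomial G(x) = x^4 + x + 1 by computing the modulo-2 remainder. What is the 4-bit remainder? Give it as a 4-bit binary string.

0000

Modulo-2 division of 10111110000000 by 10011:
  pos 0: 10111 XOR 10011 = 00100
  pos 2: 10011 XOR 10011 = 00000
Remainder = 0000 (zero — the frame passes the CRC check).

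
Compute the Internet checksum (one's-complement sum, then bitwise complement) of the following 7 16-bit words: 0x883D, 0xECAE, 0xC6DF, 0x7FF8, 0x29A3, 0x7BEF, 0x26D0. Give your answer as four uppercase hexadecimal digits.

77D8

One's-complement addition (fold any carry out of bit 15 back into bit 0):
  0x883D + 0xECAE = 0x174EB → wrap carry → 0x74EC
  0x74EC + 0xC6DF = 0x13BCB → wrap carry → 0x3BCC
  0x3BCC + 0x7FF8 = 0x0BBC4
  0xBBC4 + 0x29A3 = 0x0E567
  0xE567 + 0x7BEF = 0x16156 → wrap carry → 0x6157
  0x6157 + 0x26D0 = 0x08827
One's-complement sum = 0x8827.
Checksum = ~0x8827 & 0xFFFF = 0x77D8.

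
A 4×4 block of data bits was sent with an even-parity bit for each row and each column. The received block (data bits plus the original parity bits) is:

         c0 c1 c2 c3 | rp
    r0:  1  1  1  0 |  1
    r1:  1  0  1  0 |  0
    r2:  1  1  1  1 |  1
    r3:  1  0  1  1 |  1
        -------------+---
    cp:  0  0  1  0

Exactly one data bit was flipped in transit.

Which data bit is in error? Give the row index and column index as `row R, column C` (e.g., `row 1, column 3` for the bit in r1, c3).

Recompute each row's even parity and compare to rp:
  r0: data parity 1, sent rp 1 → ok
  r1: data parity 0, sent rp 0 → ok
  r2: data parity 0, sent rp 1 → mismatch
  r3: data parity 1, sent rp 1 → ok
Recompute each column's even parity and compare to cp:
  c0: data parity 0, sent cp 0 → ok
  c1: data parity 0, sent cp 0 → ok
  c2: data parity 0, sent cp 1 → mismatch
  c3: data parity 0, sent cp 0 → ok
Exactly one row (r2) and one column (c2) fail → the flipped bit is at their intersection.

row 2, column 2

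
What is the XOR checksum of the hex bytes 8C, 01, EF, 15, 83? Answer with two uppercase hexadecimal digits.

F4

XOR the bytes together:
  start with 0x8C
  0x8C ⊕ 0x01 = 0x8D
  0x8D ⊕ 0xEF = 0x62
  0x62 ⊕ 0x15 = 0x77
  0x77 ⊕ 0x83 = 0xF4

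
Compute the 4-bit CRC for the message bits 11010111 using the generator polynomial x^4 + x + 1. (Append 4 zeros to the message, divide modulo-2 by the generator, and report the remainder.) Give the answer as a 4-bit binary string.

0101

Append 4 zeros: 110101110000. Divide by 10011 (XOR where the leading bit is 1):
  pos 0: 11010 XOR 10011 = 01001
  pos 1: 10011 XOR 10011 = 00000
  pos 6: 11000 XOR 10011 = 01011
  pos 7: 10110 XOR 10011 = 00101
Remainder (last 4 bits) = 0101. This is the CRC / FCS.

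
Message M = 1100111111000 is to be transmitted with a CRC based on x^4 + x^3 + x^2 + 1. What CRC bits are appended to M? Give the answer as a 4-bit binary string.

0011

Append 4 zeros: 11001111110000000. Divide by 11101 (XOR where the leading bit is 1):
  pos 0: 11001 XOR 11101 = 00100
  pos 2: 10011 XOR 11101 = 01110
  pos 3: 11101 XOR 11101 = 00000
  pos 8: 11000 XOR 11101 = 00101
  pos 10: 10100 XOR 11101 = 01001
  pos 11: 10010 XOR 11101 = 01111
  pos 12: 11110 XOR 11101 = 00011
Remainder (last 4 bits) = 0011. This is the CRC / FCS.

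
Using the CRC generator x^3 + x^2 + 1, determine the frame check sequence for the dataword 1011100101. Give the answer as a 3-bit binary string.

Append 3 zeros: 1011100101000. Divide by 1101 (XOR where the leading bit is 1):
  pos 0: 1011 XOR 1101 = 0110
  pos 1: 1101 XOR 1101 = 0000
  pos 7: 1010 XOR 1101 = 0111
  pos 8: 1110 XOR 1101 = 0011
Remainder (last 3 bits) = 110. This is the CRC / FCS.

110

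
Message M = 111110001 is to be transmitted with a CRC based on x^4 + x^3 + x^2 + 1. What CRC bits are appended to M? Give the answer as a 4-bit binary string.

1001

Append 4 zeros: 1111100010000. Divide by 11101 (XOR where the leading bit is 1):
  pos 0: 11111 XOR 11101 = 00010
  pos 3: 10000 XOR 11101 = 01101
  pos 4: 11011 XOR 11101 = 00110
  pos 6: 11000 XOR 11101 = 00101
  pos 8: 10100 XOR 11101 = 01001
Remainder (last 4 bits) = 1001. This is the CRC / FCS.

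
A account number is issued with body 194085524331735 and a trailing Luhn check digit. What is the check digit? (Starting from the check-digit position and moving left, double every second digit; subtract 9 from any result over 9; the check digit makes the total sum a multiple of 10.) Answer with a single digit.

9

Partial digits right→left: 5 3 7 1 3 3 4 2 5 5 8 0 4 9 1
Double every second digit counting from the check-digit position (so the 1st, 3rd, 5th, ... of the partial from the right).
  doubled (with −9 where >9): 1 5 6 8 1 7 8 2 → sum 38
  kept as-is: 3 1 3 2 5 0 9 → sum 23
Total = 38 + 23 = 61.
Check digit = (10 − (61 mod 10)) mod 10 = 9.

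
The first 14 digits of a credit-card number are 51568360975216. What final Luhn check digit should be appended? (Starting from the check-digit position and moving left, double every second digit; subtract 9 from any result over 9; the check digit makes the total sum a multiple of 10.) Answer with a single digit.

Partial digits right→left: 6 1 2 5 7 9 0 6 3 8 6 5 1 5
Double every second digit counting from the check-digit position (so the 1st, 3rd, 5th, ... of the partial from the right).
  doubled (with −9 where >9): 3 4 5 0 6 3 2 → sum 23
  kept as-is: 1 5 9 6 8 5 5 → sum 39
Total = 23 + 39 = 62.
Check digit = (10 − (62 mod 10)) mod 10 = 8.

8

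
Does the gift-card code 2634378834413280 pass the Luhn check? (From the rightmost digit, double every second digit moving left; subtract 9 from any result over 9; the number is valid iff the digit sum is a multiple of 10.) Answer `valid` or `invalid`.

From the right, keep odd positions and double even positions (subtract 9 from any doubled value over 9):
  doubled (positions 2,4,...): 7 6 8 6 7 6 6 4 → sum 50
  kept (positions 1,3,...): 0 2 1 4 8 7 4 6 → sum 32
Total = 82.
82 mod 10 = 2, so the number is invalid.

invalid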